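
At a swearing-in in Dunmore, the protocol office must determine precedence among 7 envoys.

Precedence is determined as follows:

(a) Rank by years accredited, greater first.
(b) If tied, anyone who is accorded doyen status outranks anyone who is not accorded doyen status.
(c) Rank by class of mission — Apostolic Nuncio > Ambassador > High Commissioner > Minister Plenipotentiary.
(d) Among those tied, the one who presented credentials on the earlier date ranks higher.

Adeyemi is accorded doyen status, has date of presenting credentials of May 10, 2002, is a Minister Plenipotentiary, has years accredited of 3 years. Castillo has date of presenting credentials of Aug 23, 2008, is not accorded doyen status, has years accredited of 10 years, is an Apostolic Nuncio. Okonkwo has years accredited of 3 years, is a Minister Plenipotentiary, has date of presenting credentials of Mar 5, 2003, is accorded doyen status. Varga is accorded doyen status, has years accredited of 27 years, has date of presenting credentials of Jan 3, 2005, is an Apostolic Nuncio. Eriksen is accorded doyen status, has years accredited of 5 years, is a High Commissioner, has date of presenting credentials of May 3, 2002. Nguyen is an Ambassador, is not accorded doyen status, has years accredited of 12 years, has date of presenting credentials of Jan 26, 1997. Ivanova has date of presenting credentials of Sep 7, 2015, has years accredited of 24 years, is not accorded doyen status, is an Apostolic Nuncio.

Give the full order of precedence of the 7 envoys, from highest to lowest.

By years accredited (higher first): Varga (27 years); then Ivanova (24 years); then Nguyen (12 years); then Castillo (10 years); then Eriksen (5 years); then Adeyemi and Okonkwo (both 3 years).
Adeyemi and Okonkwo are each accorded doyen status, so the next rule applies.
Adeyemi and Okonkwo are each Minister Plenipotentiary, so the next rule applies.
Among Adeyemi and Okonkwo, by date of presenting credentials (earlier first): Adeyemi (May 10, 2002) before Okonkwo (Mar 5, 2003).
Full order: Varga, Ivanova, Nguyen, Castillo, Eriksen, Adeyemi, Okonkwo.

Varga, Ivanova, Nguyen, Castillo, Eriksen, Adeyemi, Okonkwo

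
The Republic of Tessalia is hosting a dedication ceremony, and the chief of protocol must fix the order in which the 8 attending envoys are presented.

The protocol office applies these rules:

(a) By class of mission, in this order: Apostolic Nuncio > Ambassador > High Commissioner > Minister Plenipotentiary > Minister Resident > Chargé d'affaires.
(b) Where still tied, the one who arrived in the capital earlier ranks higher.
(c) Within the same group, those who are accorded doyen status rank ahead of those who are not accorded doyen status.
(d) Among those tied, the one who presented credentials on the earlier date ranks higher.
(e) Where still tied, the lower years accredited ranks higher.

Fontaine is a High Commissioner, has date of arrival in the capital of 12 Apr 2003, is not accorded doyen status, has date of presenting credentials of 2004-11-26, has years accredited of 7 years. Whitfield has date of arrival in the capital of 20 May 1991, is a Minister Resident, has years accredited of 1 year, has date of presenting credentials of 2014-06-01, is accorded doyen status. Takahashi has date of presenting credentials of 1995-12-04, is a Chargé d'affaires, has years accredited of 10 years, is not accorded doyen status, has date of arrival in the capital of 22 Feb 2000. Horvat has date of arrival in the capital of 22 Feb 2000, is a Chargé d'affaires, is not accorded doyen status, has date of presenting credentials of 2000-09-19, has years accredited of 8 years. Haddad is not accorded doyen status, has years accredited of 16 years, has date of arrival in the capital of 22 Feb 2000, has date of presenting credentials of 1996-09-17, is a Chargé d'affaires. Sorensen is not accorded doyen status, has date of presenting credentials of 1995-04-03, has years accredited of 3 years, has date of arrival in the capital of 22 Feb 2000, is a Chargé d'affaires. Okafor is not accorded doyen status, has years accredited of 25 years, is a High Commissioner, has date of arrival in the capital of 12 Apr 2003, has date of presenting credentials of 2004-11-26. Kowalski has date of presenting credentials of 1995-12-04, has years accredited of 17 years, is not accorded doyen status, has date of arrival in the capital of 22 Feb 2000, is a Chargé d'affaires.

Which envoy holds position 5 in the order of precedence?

Takahashi

By class of mission: Fontaine and Okafor (High Commissioner); then Whitfield (Minister Resident); then Sorensen, Takahashi, Kowalski, Haddad and Horvat (Chargé d'affaires).
Fontaine and Okafor both have date of arrival in the capital 12 Apr 2003, so the next rule applies.
Fontaine and Okafor are each not accorded doyen status, so the next rule applies.
Fontaine and Okafor both have date of presenting credentials 2004-11-26, so the next rule applies.
Among Fontaine and Okafor, by years accredited (lower first): Fontaine (7 years) before Okafor (25 years).
Sorensen, Takahashi, Kowalski, Haddad and Horvat all have date of arrival in the capital 22 Feb 2000, so the next rule applies.
Sorensen, Takahashi, Kowalski, Haddad and Horvat are each not accorded doyen status, so the next rule applies.
Among Sorensen, Takahashi, Kowalski, Haddad and Horvat, by date of presenting credentials (earlier first): Sorensen (1995-04-03) before Takahashi and Kowalski (1995-12-04) before Haddad (1996-09-17) before Horvat (2000-09-19).
Among Takahashi and Kowalski, by years accredited (lower first): Takahashi (10 years) before Kowalski (17 years).
Order: Fontaine, Okafor, Whitfield, Sorensen, Takahashi, Kowalski, Haddad, Horvat.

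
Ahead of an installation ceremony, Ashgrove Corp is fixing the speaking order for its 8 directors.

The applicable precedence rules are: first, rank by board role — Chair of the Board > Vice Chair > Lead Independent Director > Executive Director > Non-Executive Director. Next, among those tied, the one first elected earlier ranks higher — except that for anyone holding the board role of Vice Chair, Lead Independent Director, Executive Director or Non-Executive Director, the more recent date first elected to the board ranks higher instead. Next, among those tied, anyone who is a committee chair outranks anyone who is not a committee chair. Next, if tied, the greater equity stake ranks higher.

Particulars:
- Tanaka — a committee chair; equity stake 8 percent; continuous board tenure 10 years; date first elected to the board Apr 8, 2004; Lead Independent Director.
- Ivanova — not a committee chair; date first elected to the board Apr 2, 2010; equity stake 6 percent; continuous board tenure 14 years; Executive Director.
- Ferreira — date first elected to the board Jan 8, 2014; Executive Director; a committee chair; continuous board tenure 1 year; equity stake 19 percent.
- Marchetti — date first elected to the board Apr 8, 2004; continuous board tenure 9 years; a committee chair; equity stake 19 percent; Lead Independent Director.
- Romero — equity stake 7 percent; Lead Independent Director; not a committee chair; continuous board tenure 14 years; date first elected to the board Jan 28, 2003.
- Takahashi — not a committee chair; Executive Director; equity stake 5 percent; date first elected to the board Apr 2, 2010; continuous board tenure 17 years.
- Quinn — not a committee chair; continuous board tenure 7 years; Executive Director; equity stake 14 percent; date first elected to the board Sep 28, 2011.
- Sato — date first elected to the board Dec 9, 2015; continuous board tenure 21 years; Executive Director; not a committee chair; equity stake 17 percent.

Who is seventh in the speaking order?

Ivanova

By board role: Marchetti, Tanaka and Romero (Lead Independent Director); then Sato, Ferreira, Quinn, Ivanova and Takahashi (Executive Director).
Among Marchetti, Tanaka and Romero, by date first elected to the board (later first) (reversed rule for this group): Marchetti and Tanaka (Apr 8, 2004) before Romero (Jan 28, 2003).
Marchetti and Tanaka are each a committee chair, so the next rule applies.
Among Marchetti and Tanaka, by equity stake (higher first): Marchetti (19 percent) before Tanaka (8 percent).
Among Sato, Ferreira, Quinn, Ivanova and Takahashi, by date first elected to the board (later first) (reversed rule for this group): Sato (Dec 9, 2015) before Ferreira (Jan 8, 2014) before Quinn (Sep 28, 2011) before Ivanova and Takahashi (Apr 2, 2010).
Ivanova and Takahashi are each not a committee chair, so the next rule applies.
Among Ivanova and Takahashi, by equity stake (higher first): Ivanova (6 percent) before Takahashi (5 percent).
Order: Marchetti, Tanaka, Romero, Sato, Ferreira, Quinn, Ivanova, Takahashi.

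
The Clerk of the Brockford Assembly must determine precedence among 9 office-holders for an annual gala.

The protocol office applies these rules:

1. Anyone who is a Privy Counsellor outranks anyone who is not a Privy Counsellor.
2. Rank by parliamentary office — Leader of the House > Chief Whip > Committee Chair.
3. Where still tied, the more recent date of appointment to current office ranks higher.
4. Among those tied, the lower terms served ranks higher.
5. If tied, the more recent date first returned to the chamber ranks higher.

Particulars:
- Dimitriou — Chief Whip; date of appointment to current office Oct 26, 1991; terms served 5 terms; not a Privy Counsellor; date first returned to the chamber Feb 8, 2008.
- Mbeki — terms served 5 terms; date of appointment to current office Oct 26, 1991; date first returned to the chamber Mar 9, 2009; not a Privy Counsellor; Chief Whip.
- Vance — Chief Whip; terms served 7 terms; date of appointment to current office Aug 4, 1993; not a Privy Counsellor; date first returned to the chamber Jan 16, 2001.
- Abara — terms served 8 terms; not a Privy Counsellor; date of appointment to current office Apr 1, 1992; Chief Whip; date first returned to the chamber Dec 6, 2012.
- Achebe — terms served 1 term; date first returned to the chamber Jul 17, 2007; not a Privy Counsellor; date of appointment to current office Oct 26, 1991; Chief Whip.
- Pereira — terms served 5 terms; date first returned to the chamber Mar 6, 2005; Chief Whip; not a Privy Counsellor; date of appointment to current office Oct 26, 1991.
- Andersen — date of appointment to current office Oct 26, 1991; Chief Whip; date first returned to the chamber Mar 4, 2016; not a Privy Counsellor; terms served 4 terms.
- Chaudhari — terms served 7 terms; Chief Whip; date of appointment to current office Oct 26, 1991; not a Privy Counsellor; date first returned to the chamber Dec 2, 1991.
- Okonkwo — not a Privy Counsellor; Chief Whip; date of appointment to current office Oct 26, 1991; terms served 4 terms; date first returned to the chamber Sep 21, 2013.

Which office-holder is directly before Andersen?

Achebe

By the first rule: Vance, Abara, Achebe, Andersen, Okonkwo, Mbeki, Dimitriou, Pereira and Chaudhari (each not a Privy Counsellor).
Vance, Abara, Achebe, Andersen, Okonkwo, Mbeki, Dimitriou, Pereira and Chaudhari are each Chief Whip, so the next rule applies.
Among Vance, Abara, Achebe, Andersen, Okonkwo, Mbeki, Dimitriou, Pereira and Chaudhari, by date of appointment to current office (later first): Vance (Aug 4, 1993) before Abara (Apr 1, 1992) before Achebe, Andersen, Okonkwo, Mbeki, Dimitriou, Pereira and Chaudhari (Oct 26, 1991).
Among Achebe, Andersen, Okonkwo, Mbeki, Dimitriou, Pereira and Chaudhari, by terms served (lower first): Achebe (1 term) before Andersen and Okonkwo (4 terms) before Mbeki, Dimitriou and Pereira (5 terms) before Chaudhari (7 terms).
Among Andersen and Okonkwo, by date first returned to the chamber (later first): Andersen (Mar 4, 2016) before Okonkwo (Sep 21, 2013).
Among Mbeki, Dimitriou and Pereira, by date first returned to the chamber (later first): Mbeki (Mar 9, 2009) before Dimitriou (Feb 8, 2008) before Pereira (Mar 6, 2005).
Order: Vance, Abara, Achebe, Andersen, Okonkwo, Mbeki, Dimitriou, Pereira, Chaudhari.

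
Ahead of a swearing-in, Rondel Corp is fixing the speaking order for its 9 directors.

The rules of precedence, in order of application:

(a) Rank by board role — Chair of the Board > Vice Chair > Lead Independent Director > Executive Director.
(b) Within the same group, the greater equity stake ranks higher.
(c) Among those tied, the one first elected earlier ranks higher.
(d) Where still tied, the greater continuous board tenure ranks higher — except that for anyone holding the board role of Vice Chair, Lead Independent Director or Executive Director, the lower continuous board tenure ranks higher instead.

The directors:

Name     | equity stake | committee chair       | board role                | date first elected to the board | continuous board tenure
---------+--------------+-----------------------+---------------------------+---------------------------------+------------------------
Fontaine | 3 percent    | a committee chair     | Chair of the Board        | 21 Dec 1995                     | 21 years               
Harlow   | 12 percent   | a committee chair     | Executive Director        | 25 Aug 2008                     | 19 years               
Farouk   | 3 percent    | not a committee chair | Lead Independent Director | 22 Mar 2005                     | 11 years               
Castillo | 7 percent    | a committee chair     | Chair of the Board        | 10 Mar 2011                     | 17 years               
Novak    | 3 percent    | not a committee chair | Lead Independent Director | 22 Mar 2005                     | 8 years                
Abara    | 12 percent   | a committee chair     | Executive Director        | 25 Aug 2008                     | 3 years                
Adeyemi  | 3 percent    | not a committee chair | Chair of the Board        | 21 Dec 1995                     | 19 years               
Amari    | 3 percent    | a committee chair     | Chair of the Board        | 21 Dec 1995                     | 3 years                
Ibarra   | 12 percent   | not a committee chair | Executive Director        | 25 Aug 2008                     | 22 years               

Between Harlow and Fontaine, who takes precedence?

By board role: Castillo, Fontaine, Adeyemi and Amari (Chair of the Board); then Novak and Farouk (Lead Independent Director); then Abara, Harlow and Ibarra (Executive Director).
Among Castillo, Fontaine, Adeyemi and Amari, by equity stake (higher first): Castillo (7 percent) before Fontaine, Adeyemi and Amari (3 percent).
Fontaine, Adeyemi and Amari all have date first elected to the board 21 Dec 1995, so the next rule applies.
Among Fontaine, Adeyemi and Amari, by continuous board tenure (higher first): Fontaine (21 years) before Adeyemi (19 years) before Amari (3 years).
Novak and Farouk both have equity stake 3 percent, so the next rule applies.
Novak and Farouk both have date first elected to the board 22 Mar 2005, so the next rule applies.
Among Novak and Farouk, by continuous board tenure (lower first) (reversed rule for this group): Novak (8 years) before Farouk (11 years).
Abara, Harlow and Ibarra all have equity stake 12 percent, so the next rule applies.
Abara, Harlow and Ibarra all have date first elected to the board 25 Aug 2008, so the next rule applies.
Among Abara, Harlow and Ibarra, by continuous board tenure (lower first) (reversed rule for this group): Abara (3 years) before Harlow (19 years) before Ibarra (22 years).
So Fontaine takes precedence.

Fontaine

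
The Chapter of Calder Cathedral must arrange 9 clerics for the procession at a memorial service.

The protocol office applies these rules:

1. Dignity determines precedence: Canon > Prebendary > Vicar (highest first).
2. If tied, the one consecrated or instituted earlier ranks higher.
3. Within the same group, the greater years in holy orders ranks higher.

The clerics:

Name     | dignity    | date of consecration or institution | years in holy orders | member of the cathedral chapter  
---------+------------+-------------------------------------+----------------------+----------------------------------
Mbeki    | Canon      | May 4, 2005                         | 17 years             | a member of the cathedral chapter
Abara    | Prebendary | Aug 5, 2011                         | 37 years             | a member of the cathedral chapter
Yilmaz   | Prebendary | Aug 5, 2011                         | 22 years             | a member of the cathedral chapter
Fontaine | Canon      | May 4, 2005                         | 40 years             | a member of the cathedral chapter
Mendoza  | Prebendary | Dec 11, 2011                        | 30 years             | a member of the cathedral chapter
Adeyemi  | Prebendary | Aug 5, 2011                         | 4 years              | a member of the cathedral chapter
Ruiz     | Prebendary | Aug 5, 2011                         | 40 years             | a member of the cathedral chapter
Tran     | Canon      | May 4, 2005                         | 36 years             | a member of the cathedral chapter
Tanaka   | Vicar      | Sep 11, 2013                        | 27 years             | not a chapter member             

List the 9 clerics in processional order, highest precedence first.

Fontaine, Tran, Mbeki, Ruiz, Abara, Yilmaz, Adeyemi, Mendoza, Tanaka

By dignity: Fontaine, Tran and Mbeki (Canon); then Ruiz, Abara, Yilmaz, Adeyemi and Mendoza (Prebendary); then Tanaka (Vicar).
Fontaine, Tran and Mbeki all have date of consecration or institution May 4, 2005, so the next rule applies.
Among Fontaine, Tran and Mbeki, by years in holy orders (higher first): Fontaine (40 years) before Tran (36 years) before Mbeki (17 years).
Among Ruiz, Abara, Yilmaz, Adeyemi and Mendoza, by date of consecration or institution (earlier first): Ruiz, Abara, Yilmaz and Adeyemi (Aug 5, 2011) before Mendoza (Dec 11, 2011).
Among Ruiz, Abara, Yilmaz and Adeyemi, by years in holy orders (higher first): Ruiz (40 years) before Abara (37 years) before Yilmaz (22 years) before Adeyemi (4 years).
Full order: Fontaine, Tran, Mbeki, Ruiz, Abara, Yilmaz, Adeyemi, Mendoza, Tanaka.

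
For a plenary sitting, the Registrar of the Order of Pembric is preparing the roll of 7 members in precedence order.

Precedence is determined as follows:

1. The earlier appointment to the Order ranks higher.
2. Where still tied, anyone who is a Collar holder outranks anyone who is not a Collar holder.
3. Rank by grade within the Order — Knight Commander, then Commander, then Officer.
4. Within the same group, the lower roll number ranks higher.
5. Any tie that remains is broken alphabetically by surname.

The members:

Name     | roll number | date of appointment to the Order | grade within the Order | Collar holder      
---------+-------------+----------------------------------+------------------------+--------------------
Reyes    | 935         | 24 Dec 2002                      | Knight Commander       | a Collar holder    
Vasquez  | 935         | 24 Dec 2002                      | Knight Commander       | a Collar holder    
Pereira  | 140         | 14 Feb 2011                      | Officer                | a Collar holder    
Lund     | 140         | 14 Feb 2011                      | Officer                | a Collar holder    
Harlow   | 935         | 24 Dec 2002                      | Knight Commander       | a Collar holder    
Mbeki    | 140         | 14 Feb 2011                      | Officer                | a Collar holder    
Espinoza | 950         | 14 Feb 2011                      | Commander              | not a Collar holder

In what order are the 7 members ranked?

Harlow, Reyes, Vasquez, Lund, Mbeki, Pereira, Espinoza

By date of appointment to the Order (earlier first): Harlow, Reyes and Vasquez (each 24 Dec 2002); then Lund, Mbeki, Pereira and Espinoza (each 14 Feb 2011).
Harlow, Reyes and Vasquez are each a Collar holder, so the next rule applies.
Harlow, Reyes and Vasquez are each Knight Commander, so the next rule applies.
Harlow, Reyes and Vasquez all have roll number 935, so the next rule applies.
Among Harlow, Reyes and Vasquez, alphabetically by surname: Harlow before Reyes before Vasquez.
Among Lund, Mbeki, Pereira and Espinoza, a Collar holder before not a Collar holder: Lund, Mbeki and Pereira (a Collar holder) before Espinoza (not a Collar holder).
Lund, Mbeki and Pereira are each Officer, so the next rule applies.
Lund, Mbeki and Pereira all have roll number 140, so the next rule applies.
Among Lund, Mbeki and Pereira, alphabetically by surname: Lund before Mbeki before Pereira.
Full order: Harlow, Reyes, Vasquez, Lund, Mbeki, Pereira, Espinoza.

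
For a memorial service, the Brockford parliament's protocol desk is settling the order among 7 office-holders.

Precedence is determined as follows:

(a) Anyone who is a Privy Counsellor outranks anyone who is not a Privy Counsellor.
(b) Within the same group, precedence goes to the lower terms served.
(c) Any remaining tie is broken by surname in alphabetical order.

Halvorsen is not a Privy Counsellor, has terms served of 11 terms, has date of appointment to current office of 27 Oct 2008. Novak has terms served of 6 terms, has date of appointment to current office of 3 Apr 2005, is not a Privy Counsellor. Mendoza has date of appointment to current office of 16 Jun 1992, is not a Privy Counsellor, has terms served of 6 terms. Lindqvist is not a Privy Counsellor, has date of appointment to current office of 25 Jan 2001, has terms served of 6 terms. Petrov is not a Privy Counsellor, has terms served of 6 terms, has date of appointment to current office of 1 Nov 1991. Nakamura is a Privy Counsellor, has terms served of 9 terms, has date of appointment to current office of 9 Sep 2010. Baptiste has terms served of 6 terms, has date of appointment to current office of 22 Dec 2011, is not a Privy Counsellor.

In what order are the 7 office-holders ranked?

By the first rule: Nakamura (a Privy Counsellor); then Baptiste, Lindqvist, Mendoza, Novak, Petrov and Halvorsen (each not a Privy Counsellor).
Among Baptiste, Lindqvist, Mendoza, Novak, Petrov and Halvorsen, by terms served (lower first): Baptiste, Lindqvist, Mendoza, Novak and Petrov (6 terms) before Halvorsen (11 terms).
Among Baptiste, Lindqvist, Mendoza, Novak and Petrov, alphabetically by surname: Baptiste before Lindqvist before Mendoza before Novak before Petrov.
Full order: Nakamura, Baptiste, Lindqvist, Mendoza, Novak, Petrov, Halvorsen.

Nakamura, Baptiste, Lindqvist, Mendoza, Novak, Petrov, Halvorsen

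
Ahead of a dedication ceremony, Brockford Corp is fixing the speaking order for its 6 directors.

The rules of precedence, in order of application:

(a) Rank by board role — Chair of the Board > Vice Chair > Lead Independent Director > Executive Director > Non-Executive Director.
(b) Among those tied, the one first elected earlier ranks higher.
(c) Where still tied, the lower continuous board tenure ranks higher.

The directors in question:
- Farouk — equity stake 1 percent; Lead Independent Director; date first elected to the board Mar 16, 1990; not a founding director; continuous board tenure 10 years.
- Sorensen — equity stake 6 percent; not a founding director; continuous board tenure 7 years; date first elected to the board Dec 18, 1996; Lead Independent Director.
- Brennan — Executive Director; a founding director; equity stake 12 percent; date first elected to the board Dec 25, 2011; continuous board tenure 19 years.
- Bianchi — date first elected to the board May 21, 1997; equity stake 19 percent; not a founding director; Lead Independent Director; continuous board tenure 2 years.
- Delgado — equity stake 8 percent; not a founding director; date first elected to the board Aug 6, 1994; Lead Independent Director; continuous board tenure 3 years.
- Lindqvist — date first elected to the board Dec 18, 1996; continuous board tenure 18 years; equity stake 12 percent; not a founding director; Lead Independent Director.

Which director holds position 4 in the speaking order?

Lindqvist

By board role: Farouk, Delgado, Sorensen, Lindqvist and Bianchi (Lead Independent Director); then Brennan (Executive Director).
Among Farouk, Delgado, Sorensen, Lindqvist and Bianchi, by date first elected to the board (earlier first): Farouk (Mar 16, 1990) before Delgado (Aug 6, 1994) before Sorensen and Lindqvist (Dec 18, 1996) before Bianchi (May 21, 1997).
Among Sorensen and Lindqvist, by continuous board tenure (lower first): Sorensen (7 years) before Lindqvist (18 years).
Order: Farouk, Delgado, Sorensen, Lindqvist, Bianchi, Brennan.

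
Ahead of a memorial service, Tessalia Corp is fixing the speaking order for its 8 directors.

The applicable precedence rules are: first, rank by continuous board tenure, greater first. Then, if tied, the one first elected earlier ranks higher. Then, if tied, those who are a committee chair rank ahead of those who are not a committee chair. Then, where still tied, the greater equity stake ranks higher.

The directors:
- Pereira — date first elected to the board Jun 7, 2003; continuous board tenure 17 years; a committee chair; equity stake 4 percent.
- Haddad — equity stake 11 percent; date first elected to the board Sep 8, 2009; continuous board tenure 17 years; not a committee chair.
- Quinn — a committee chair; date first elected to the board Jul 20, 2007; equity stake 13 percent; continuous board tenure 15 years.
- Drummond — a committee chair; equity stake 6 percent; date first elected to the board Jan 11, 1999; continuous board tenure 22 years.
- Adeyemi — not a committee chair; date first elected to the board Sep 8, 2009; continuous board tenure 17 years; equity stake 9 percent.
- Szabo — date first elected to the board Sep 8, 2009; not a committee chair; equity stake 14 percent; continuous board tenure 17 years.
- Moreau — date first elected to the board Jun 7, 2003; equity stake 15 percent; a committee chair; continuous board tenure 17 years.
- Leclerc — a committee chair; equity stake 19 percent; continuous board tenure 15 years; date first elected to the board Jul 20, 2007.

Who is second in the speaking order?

By continuous board tenure (higher first): Drummond (22 years); then Moreau, Pereira, Szabo, Haddad and Adeyemi (each 17 years); then Leclerc and Quinn (both 15 years).
Among Moreau, Pereira, Szabo, Haddad and Adeyemi, by date first elected to the board (earlier first): Moreau and Pereira (Jun 7, 2003) before Szabo, Haddad and Adeyemi (Sep 8, 2009).
Moreau and Pereira are each a committee chair, so the next rule applies.
Among Moreau and Pereira, by equity stake (higher first): Moreau (15 percent) before Pereira (4 percent).
Szabo, Haddad and Adeyemi are each not a committee chair, so the next rule applies.
Among Szabo, Haddad and Adeyemi, by equity stake (higher first): Szabo (14 percent) before Haddad (11 percent) before Adeyemi (9 percent).
Leclerc and Quinn both have date first elected to the board Jul 20, 2007, so the next rule applies.
Leclerc and Quinn are each a committee chair, so the next rule applies.
Among Leclerc and Quinn, by equity stake (higher first): Leclerc (19 percent) before Quinn (13 percent).
Order: Drummond, Moreau, Pereira, Szabo, Haddad, Adeyemi, Leclerc, Quinn.

Moreau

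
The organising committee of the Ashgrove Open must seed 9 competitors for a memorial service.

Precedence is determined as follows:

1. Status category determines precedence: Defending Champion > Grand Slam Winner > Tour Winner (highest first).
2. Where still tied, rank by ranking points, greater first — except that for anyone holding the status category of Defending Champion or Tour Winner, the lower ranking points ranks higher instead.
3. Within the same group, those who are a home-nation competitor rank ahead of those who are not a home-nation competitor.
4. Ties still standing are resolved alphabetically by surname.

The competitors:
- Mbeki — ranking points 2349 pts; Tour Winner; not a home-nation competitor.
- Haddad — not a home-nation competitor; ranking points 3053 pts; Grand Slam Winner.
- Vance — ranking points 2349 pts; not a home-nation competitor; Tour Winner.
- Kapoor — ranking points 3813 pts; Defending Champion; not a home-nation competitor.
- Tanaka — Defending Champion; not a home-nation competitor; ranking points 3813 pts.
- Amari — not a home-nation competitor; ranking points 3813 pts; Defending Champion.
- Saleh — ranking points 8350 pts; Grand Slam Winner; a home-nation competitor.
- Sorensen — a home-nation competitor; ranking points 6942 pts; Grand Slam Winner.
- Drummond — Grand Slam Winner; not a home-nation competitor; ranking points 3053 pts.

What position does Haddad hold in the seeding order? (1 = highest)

7

By status category: Amari, Kapoor and Tanaka (Defending Champion); then Saleh, Sorensen, Drummond and Haddad (Grand Slam Winner); then Mbeki and Vance (Tour Winner).
Amari, Kapoor and Tanaka all have ranking points 3813 pts, so the next rule applies.
Amari, Kapoor and Tanaka are each not a home-nation competitor, so the next rule applies.
Among Amari, Kapoor and Tanaka, alphabetically by surname: Amari before Kapoor before Tanaka.
Among Saleh, Sorensen, Drummond and Haddad, by ranking points (higher first): Saleh (8350 pts) before Sorensen (6942 pts) before Drummond and Haddad (3053 pts).
Drummond and Haddad are each not a home-nation competitor, so the next rule applies.
Among Drummond and Haddad, alphabetically by surname: Drummond before Haddad.
Mbeki and Vance both have ranking points 2349 pts, so the next rule applies.
Mbeki and Vance are each not a home-nation competitor, so the next rule applies.
Among Mbeki and Vance, alphabetically by surname: Mbeki before Vance.
Order: Amari, Kapoor, Tanaka, Saleh, Sorensen, Drummond, Haddad, Mbeki, Vance. So position 7.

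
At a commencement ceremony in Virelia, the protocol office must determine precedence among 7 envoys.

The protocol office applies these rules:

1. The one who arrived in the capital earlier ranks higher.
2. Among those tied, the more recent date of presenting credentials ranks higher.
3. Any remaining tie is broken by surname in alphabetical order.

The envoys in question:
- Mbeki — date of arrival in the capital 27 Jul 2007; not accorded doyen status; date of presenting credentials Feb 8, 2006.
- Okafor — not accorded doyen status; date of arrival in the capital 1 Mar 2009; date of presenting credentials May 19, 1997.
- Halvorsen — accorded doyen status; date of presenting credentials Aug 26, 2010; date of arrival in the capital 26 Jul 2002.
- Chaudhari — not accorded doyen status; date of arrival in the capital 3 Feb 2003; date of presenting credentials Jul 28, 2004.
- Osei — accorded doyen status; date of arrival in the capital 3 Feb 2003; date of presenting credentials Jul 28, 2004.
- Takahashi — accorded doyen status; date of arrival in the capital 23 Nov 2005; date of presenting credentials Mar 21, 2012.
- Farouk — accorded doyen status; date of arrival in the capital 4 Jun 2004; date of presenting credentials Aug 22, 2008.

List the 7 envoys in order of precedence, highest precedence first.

Halvorsen, Chaudhari, Osei, Farouk, Takahashi, Mbeki, Okafor

By date of arrival in the capital (earlier first): Halvorsen (26 Jul 2002); then Chaudhari and Osei (both 3 Feb 2003); then Farouk (4 Jun 2004); then Takahashi (23 Nov 2005); then Mbeki (27 Jul 2007); then Okafor (1 Mar 2009).
Chaudhari and Osei both have date of presenting credentials Jul 28, 2004, so the next rule applies.
Among Chaudhari and Osei, alphabetically by surname: Chaudhari before Osei.
Full order: Halvorsen, Chaudhari, Osei, Farouk, Takahashi, Mbeki, Okafor.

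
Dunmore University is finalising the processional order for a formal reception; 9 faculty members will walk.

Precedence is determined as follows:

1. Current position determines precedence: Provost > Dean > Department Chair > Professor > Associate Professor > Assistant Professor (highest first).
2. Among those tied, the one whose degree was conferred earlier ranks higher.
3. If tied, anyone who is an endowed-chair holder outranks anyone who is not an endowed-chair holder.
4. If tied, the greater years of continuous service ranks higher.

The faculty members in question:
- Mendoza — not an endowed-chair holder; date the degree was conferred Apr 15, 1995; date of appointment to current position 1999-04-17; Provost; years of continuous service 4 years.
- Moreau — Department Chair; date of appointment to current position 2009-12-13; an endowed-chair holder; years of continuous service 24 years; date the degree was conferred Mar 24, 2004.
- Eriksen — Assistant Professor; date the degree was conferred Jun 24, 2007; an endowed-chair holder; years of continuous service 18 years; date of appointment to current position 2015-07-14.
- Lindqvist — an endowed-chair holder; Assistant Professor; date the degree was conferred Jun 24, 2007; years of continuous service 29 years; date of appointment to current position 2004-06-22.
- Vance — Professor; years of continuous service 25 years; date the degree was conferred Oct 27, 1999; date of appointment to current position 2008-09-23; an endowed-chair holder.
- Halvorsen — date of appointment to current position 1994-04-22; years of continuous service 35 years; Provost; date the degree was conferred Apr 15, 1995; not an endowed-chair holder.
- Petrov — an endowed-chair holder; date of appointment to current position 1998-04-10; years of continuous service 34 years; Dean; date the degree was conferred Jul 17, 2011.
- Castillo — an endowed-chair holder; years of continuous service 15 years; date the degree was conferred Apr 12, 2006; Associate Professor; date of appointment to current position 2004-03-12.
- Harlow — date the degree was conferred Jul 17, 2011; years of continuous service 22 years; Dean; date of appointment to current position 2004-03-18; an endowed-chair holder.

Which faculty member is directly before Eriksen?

Lindqvist

By current position: Halvorsen and Mendoza (Provost); then Petrov and Harlow (Dean); then Moreau (Department Chair); then Vance (Professor); then Castillo (Associate Professor); then Lindqvist and Eriksen (Assistant Professor).
Halvorsen and Mendoza both have date the degree was conferred Apr 15, 1995, so the next rule applies.
Halvorsen and Mendoza are each not an endowed-chair holder, so the next rule applies.
Among Halvorsen and Mendoza, by years of continuous service (higher first): Halvorsen (35 years) before Mendoza (4 years).
Petrov and Harlow both have date the degree was conferred Jul 17, 2011, so the next rule applies.
Petrov and Harlow are each an endowed-chair holder, so the next rule applies.
Among Petrov and Harlow, by years of continuous service (higher first): Petrov (34 years) before Harlow (22 years).
Lindqvist and Eriksen both have date the degree was conferred Jun 24, 2007, so the next rule applies.
Lindqvist and Eriksen are each an endowed-chair holder, so the next rule applies.
Among Lindqvist and Eriksen, by years of continuous service (higher first): Lindqvist (29 years) before Eriksen (18 years).
Order: Halvorsen, Mendoza, Petrov, Harlow, Moreau, Vance, Castillo, Lindqvist, Eriksen.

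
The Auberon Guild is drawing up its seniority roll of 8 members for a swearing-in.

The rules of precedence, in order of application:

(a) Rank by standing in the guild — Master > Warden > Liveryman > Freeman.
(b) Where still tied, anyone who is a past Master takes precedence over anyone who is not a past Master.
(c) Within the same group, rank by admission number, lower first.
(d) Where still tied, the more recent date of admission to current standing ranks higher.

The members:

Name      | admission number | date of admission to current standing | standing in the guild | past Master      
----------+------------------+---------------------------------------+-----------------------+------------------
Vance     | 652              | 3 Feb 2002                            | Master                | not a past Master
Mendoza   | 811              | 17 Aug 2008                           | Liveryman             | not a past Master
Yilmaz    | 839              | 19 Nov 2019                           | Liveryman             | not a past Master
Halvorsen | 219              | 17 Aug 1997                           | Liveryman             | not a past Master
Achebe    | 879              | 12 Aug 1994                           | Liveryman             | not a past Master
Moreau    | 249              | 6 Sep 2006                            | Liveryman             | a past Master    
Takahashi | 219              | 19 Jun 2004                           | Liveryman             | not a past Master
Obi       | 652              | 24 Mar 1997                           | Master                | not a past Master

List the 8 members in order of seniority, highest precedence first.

Vance, Obi, Moreau, Takahashi, Halvorsen, Mendoza, Yilmaz, Achebe

By standing in the guild: Vance and Obi (Master); then Moreau, Takahashi, Halvorsen, Mendoza, Yilmaz and Achebe (Liveryman).
Vance and Obi are each not a past Master, so the next rule applies.
Vance and Obi both have admission number 652, so the next rule applies.
Among Vance and Obi, by date of admission to current standing (later first): Vance (3 Feb 2002) before Obi (24 Mar 1997).
Among Moreau, Takahashi, Halvorsen, Mendoza, Yilmaz and Achebe, a past Master before not a past Master: Moreau (a past Master) before Takahashi, Halvorsen, Mendoza, Yilmaz and Achebe (not a past Master).
Among Takahashi, Halvorsen, Mendoza, Yilmaz and Achebe, by admission number (lower first): Takahashi and Halvorsen (219) before Mendoza (811) before Yilmaz (839) before Achebe (879).
Among Takahashi and Halvorsen, by date of admission to current standing (later first): Takahashi (19 Jun 2004) before Halvorsen (17 Aug 1997).
Full order: Vance, Obi, Moreau, Takahashi, Halvorsen, Mendoza, Yilmaz, Achebe.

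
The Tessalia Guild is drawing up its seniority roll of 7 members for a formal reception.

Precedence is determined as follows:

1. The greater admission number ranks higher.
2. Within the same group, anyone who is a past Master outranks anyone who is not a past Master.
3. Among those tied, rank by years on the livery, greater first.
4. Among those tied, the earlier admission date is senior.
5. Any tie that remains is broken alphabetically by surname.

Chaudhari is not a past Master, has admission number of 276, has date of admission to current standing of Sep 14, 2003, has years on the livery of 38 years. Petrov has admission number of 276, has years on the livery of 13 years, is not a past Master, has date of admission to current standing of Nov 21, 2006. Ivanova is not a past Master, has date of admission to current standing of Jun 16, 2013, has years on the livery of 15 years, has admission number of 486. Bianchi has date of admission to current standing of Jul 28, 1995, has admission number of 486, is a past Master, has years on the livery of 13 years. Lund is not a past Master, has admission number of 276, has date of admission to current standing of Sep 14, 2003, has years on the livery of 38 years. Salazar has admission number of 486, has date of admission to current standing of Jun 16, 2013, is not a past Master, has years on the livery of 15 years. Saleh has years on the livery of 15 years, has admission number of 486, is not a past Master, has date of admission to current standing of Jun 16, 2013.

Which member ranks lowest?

Petrov

By admission number (higher first): Bianchi, Ivanova, Salazar and Saleh (each 486); then Chaudhari, Lund and Petrov (each 276).
Among Bianchi, Ivanova, Salazar and Saleh, a past Master before not a past Master: Bianchi (a past Master) before Ivanova, Salazar and Saleh (not a past Master).
Ivanova, Salazar and Saleh all have years on the livery 15 years, so the next rule applies.
Ivanova, Salazar and Saleh all have date of admission to current standing Jun 16, 2013, so the next rule applies.
Among Ivanova, Salazar and Saleh, alphabetically by surname: Ivanova before Salazar before Saleh.
Chaudhari, Lund and Petrov are each not a past Master, so the next rule applies.
Among Chaudhari, Lund and Petrov, by years on the livery (higher first): Chaudhari and Lund (38 years) before Petrov (13 years).
Chaudhari and Lund both have date of admission to current standing Sep 14, 2003, so the next rule applies.
Among Chaudhari and Lund, alphabetically by surname: Chaudhari before Lund.
Order: Bianchi, Ivanova, Salazar, Saleh, Chaudhari, Lund, Petrov.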